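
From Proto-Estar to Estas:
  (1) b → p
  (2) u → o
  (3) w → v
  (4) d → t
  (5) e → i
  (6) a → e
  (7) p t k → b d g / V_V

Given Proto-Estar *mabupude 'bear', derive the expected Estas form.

Estas: *mabupude > mapupude > mapopode > mapopote > mapopoti > mepopoti > mebobodi  (by unconditioned shift, vowel merger, unconditioned shift, vowel merger, vowel merger, intervocalic voicing)

mebobodi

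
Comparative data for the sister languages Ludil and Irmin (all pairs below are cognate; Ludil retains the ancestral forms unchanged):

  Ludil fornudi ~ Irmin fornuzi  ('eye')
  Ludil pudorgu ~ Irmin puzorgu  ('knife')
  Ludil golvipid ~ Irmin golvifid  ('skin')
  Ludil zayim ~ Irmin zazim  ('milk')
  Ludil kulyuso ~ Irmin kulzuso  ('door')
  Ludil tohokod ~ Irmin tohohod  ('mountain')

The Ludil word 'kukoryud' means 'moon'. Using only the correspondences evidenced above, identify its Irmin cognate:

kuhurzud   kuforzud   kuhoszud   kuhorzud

tohokod ~ tohohod — Ludil k corresponds to Irmin h between vowels (before a back vowel).
kulyuso ~ kulzuso — Ludil y corresponds to Irmin z after a consonant, before a back vowel.
Applying these to Ludil 'kukoryud':
  kukoryud → kuhoryud   (k→h between vowels (before a back vowel))
  kuhoryud → kuhorzud   (y→z after a consonant, before a back vowel)
So the Irmin cognate is 'kuhorzud'.

kuhorzud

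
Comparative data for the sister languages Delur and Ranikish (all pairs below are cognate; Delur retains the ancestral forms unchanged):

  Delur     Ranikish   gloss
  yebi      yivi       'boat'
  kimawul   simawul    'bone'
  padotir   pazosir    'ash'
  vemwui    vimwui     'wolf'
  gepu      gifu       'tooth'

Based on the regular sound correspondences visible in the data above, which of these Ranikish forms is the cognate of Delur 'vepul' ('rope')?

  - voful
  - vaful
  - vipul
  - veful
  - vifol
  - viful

gepu ~ gifu — Delur e corresponds to Ranikish i after a consonant, before a labial obstruent.
gepu ~ gifu — Delur p corresponds to Ranikish f between vowels (before a back vowel).
Applying these to Delur 'vepul':
  vepul → vipul   (e→i after a consonant, before a labial obstruent)
  vipul → viful   (p→f between vowels (before a back vowel))
So the Ranikish cognate is 'viful'.

viful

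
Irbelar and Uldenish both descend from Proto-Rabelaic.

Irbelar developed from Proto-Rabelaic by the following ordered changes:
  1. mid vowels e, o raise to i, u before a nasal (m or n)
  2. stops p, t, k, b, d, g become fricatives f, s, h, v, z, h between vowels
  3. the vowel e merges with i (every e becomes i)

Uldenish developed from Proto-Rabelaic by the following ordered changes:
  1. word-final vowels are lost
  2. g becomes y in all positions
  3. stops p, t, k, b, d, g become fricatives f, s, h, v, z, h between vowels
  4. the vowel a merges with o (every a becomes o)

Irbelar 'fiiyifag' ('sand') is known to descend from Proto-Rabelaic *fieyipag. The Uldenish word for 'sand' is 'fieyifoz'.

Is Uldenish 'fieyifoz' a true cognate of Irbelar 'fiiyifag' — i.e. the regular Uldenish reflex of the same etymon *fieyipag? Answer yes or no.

Derive the expected Uldenish reflex of *fieyipag:
Uldenish: *fieyipag > fieyipay > fieyifay > fieyifoy  (by unconditioned shift, intervocalic lenition, vowel merger)
The regular Uldenish reflex would be 'fieyifoy', but the attested form is 'fieyifoz'. The correspondence is irregular, so they are not cognates (the Uldenish form has a different source).

no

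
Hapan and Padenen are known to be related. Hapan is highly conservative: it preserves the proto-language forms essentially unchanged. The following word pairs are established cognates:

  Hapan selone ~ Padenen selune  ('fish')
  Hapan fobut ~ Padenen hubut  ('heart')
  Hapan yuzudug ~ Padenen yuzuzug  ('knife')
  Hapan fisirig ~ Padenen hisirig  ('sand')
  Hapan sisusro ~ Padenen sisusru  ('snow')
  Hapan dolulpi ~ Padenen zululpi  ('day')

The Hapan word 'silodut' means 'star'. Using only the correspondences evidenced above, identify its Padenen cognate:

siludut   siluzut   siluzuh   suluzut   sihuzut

siluzut

dolulpi ~ zululpi — Hapan o corresponds to Padenen u after a consonant, before a consonant other than r, m, n, p, b, f, v.
yuzudug ~ yuzuzug — Hapan d corresponds to Padenen z between vowels (before a back vowel).
Applying these to Hapan 'silodut':
  silodut → siludut   (o→u after a consonant, before a consonant other than r, m, n, p, b, f, v)
  siludut → siluzut   (d→z between vowels (before a back vowel))
So the Padenen cognate is 'siluzut'.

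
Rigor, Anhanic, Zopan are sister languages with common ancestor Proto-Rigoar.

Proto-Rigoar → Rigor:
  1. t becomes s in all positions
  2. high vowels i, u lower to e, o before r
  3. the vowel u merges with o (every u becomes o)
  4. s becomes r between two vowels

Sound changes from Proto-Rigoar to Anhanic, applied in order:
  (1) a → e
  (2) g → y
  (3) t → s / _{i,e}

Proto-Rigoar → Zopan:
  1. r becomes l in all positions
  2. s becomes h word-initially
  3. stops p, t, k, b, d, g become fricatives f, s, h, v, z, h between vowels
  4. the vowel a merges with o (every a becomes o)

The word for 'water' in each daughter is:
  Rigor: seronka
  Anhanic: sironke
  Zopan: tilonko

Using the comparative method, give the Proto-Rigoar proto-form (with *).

Position 2: Rigor has e, Anhanic has i, Zopan has i. Anhanic preserves i here (none of its changes turn any other segment into i), so the proto-segment is *i.
Position 3: Rigor has r, Anhanic has r, Zopan has l. Anhanic preserves r here (none of its changes turn any other segment into r), so the proto-segment is *r.
Position 7: Rigor has a, Anhanic has e, Zopan has o. Rigor preserves a here (none of its changes turn any other segment into a), so the proto-segment is *a.
This points to *tironka. Verify forward in each daughter:
Rigor: *tironka > sironka > seronka  (by unconditioned shift, pre-rhotic lowering)
Anhanic: *tironka
  tironka → tironke   [vowel merger]
  tironke (rule 2 does not apply)
  tironke → sironke   [palatalisation]
  giving Anhanic sironke.
Zopan: start from *tironka.
  rule 1 (unconditioned shift): tironka → tilonka
  rule 2: no change — tilonka
  rule 3: no change — tilonka
  rule 4 (vowel merger): tilonka → tilonko
  ⇒ Zopan tilonko
*tironka is the unique common source.

*tironka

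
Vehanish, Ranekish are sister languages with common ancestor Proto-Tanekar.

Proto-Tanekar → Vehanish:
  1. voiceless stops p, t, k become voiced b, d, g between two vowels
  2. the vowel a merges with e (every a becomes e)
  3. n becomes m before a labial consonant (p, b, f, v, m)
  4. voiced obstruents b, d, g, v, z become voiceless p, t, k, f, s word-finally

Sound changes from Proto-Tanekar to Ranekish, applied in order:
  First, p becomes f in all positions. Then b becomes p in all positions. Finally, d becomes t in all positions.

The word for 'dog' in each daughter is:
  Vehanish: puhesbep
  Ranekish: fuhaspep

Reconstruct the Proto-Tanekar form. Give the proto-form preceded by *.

*puhasbeb

Position 4: Vehanish has e, Ranekish has a. Ranekish preserves a here (none of its changes turn any other segment into a), so the proto-segment is *a.
Position 6: Vehanish has b, Ranekish has p. In Ranekish, p can only continue *b, so the proto-segment is *b.
Position 1: Vehanish has p, Ranekish has f. Taking the neighbouring segments as reconstructed: Vehanish p can only go back to *p; Ranekish f could go back to *p or *f — the one source consistent with every daughter is *p.
The remaining positions agree across the daughters. Check the candidate against every language:
Vehanish: *puhasbeb > puhesbeb > puhesbep  (by vowel merger, final devoicing)
Ranekish: start from *puhasbeb.
  rule 1 (unconditioned shift): puhasbeb → fuhasbeb
  rule 2 (unconditioned shift): fuhasbeb → fuhaspep
  rule 3: no change — fuhaspep
  ⇒ Ranekish fuhaspep
No other proto-form is consistent with every reflex, so the reconstruction is *puhasbeb.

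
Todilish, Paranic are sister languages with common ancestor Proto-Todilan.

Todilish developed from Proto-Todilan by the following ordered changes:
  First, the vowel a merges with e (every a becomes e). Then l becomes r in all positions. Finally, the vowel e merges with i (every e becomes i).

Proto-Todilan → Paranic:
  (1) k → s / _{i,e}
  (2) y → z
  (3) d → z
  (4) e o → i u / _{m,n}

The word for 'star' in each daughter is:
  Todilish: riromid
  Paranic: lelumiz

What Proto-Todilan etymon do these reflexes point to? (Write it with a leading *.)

*lelomid

Position 2: Todilish has i, Paranic has e. Paranic preserves e here (none of its changes turn any other segment into e), so the proto-segment is *e.
Position 7: Todilish has d, Paranic has z. Todilish preserves d here (none of its changes turn any other segment into d), so the proto-segment is *d.
Position 1: Todilish has r, Paranic has l. Paranic preserves l here (none of its changes turn any other segment into l), so the proto-segment is *l.
Verify the candidate proto-form against each daughter:
Todilish: *lelomid > reromid > riromid  (by unconditioned shift, vowel merger)
Paranic: *lelomid > lelomiz > lelumiz  (by unconditioned shift, pre-nasal raising)
Only *lelomid yields all of Todilish riromid, Paranic lelumiz.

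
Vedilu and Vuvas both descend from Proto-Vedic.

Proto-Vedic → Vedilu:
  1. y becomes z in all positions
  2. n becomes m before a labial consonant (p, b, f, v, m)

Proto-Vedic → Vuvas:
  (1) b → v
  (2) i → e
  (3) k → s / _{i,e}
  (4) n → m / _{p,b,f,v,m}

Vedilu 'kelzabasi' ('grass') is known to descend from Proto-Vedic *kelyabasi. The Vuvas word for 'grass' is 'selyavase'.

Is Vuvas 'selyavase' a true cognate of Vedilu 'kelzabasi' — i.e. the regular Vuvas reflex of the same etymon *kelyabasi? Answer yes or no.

Derive the expected Vuvas reflex of *kelyabasi:
Vuvas: start from *kelyabasi.
  rule 1 (unconditioned shift): kelyabasi → kelyavasi
  rule 2 (vowel merger): kelyavasi → kelyavase
  rule 3 (palatalisation): kelyavase → selyavase
  rule 4: no change — selyavase
  ⇒ Vuvas selyavase
Vuvas 'selyavase' matches the regular reflex exactly, so the pair is cognate.

yes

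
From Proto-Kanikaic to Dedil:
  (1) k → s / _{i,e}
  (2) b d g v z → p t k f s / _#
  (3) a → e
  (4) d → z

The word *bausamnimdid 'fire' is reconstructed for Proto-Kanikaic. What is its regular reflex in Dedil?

beusemnimzit

Dedil: *bausamnimdid > bausamnimdit > beusemnimdit > beusemnimzit  (by final devoicing, vowel merger, unconditioned shift)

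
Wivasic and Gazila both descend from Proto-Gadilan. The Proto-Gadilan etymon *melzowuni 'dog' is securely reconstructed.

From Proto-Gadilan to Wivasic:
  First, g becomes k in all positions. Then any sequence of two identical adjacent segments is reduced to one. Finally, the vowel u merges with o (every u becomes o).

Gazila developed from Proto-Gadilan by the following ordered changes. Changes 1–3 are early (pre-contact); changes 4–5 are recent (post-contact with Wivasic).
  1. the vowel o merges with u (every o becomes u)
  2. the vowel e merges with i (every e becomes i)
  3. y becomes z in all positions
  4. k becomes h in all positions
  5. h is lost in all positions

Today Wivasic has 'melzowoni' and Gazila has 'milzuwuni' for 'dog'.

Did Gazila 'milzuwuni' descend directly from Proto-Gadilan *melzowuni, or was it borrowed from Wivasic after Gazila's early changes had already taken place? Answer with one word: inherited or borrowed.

If inherited, *melzowuni would pass through all of Gazila's changes:
Gazila: *melzowuni > melzuwuni > milzuwuni  (by vowel merger, vowel merger)
If borrowed from Wivasic 'melzowoni' after the early changes, it would undergo only the recent ones:
  rule 4 (unconditioned shift): no change (melzowoni)
  rule 5 (h-loss): no change (melzowoni)
  ⇒ as a loan: melzowoni
Gazila 'milzuwuni' matches the inherited outcome exactly, so it is an inherited cognate, not a loan.

inherited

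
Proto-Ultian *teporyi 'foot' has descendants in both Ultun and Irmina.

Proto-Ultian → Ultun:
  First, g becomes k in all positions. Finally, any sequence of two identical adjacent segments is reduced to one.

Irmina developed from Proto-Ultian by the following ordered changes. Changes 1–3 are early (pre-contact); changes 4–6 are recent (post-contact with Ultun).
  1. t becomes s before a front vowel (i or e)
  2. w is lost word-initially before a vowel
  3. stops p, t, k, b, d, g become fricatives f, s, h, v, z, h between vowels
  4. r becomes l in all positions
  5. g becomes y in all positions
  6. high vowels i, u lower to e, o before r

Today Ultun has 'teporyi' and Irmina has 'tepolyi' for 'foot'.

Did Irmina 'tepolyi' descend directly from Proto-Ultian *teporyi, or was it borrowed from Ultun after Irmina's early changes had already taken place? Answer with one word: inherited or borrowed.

If inherited, *teporyi would pass through all of Irmina's changes:
Irmina: *teporyi > seporyi > seforyi > sefolyi  (by palatalisation, intervocalic lenition, unconditioned shift)
If borrowed from Ultun 'teporyi' after the early changes, it would undergo only the recent ones:
  rule 4 (unconditioned shift): teporyi → tepolyi
  rule 5 (unconditioned shift): no change (tepolyi)
  rule 6 (pre-rhotic lowering): no change (tepolyi)
  ⇒ as a loan: tepolyi
Irmina 'tepolyi' matches the loan outcome 'tepolyi', not the inherited 'sefolyi' — it skipped the early Irmina changes, so it was borrowed from Ultun.

borrowed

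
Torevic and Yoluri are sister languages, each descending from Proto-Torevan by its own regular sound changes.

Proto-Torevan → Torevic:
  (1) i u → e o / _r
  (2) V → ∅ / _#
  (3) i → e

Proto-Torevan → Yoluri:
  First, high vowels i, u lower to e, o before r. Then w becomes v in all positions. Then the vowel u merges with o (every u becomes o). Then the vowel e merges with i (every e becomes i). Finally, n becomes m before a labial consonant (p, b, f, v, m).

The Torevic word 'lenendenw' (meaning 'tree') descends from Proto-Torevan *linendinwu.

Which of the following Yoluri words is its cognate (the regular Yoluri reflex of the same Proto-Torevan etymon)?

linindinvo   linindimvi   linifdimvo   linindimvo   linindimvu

linindimvo

Yoluri: *linendinwu > linendinvu > linendinvo > linindinvo > linindimvo  (by unconditioned shift, vowel merger, vowel merger, nasal place assimilation)
The other candidates each miss or misapply at least one Yoluri change.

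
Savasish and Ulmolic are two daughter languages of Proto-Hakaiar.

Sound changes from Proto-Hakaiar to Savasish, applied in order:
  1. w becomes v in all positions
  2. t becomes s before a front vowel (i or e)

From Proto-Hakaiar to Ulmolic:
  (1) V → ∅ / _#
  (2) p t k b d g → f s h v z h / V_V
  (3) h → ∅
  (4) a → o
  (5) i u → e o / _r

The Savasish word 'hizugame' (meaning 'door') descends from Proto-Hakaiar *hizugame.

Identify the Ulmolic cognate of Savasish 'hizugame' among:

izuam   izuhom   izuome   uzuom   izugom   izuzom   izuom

Ulmolic: *hizugame
  hizugame → hizugam   [apocope]
  hizugam → hizuham   [intervocalic lenition]
  hizuham → izuam   [h-loss]
  izuam → izuom   [vowel merger]
  izuom (rule 5 does not apply)
  giving Ulmolic izuom.
The other candidates each miss or misapply at least one Ulmolic change.

izuom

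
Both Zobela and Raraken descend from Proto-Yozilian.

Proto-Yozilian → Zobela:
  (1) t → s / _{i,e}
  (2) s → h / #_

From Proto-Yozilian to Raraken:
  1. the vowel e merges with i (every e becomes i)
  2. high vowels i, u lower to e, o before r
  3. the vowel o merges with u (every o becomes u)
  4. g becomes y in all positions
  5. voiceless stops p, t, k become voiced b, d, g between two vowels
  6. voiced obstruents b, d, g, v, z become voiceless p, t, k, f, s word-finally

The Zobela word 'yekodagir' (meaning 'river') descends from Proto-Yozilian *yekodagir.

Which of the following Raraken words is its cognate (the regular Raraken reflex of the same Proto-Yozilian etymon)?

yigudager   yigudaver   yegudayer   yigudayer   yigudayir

Raraken: *yekodagir
  yekodagir → yikodagir   [vowel merger]
  yikodagir → yikodager   [pre-rhotic lowering]
  yikodager → yikudager   [vowel merger]
  yikudager → yikudayer   [unconditioned shift]
  yikudayer → yigudayer   [intervocalic voicing]
  yigudayer (rule 6 does not apply)
  giving Raraken yigudayer.
Only 'yigudayer' matches the regular Raraken development of *yekodagir.

yigudayer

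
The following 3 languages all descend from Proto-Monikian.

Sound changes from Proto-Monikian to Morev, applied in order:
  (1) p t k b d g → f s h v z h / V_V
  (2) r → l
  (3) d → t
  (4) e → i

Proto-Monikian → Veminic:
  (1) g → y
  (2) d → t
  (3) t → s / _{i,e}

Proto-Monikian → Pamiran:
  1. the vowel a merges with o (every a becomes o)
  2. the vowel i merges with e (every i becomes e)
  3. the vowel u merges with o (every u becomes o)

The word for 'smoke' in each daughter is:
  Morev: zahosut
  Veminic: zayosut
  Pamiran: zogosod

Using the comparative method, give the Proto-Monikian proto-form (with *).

Position 7: Morev has t, Veminic has t, Pamiran has d. Pamiran preserves d here (none of its changes turn any other segment into d), so the proto-segment is *d.
Position 6: Morev has u, Veminic has u, Pamiran has o. Morev preserves u here (none of its changes turn any other segment into u), so the proto-segment is *u.
Position 2: Morev has a, Veminic has a, Pamiran has o. Morev preserves a here (none of its changes turn any other segment into a), so the proto-segment is *a.
This points to *zagosud. Verify forward in each daughter:
Morev: start from *zagosud.
  rule 1 (intervocalic lenition): zagosud → zahosud
  rule 2: no change — zahosud
  rule 3 (unconditioned shift): zahosud → zahosut
  rule 4: no change — zahosut
  ⇒ Morev zahosut
Veminic: *zagosud
  zagosud → zayosud   [unconditioned shift]
  zayosud → zayosut   [unconditioned shift]
  zayosut (rule 3 does not apply)
  giving Veminic zayosut.
Pamiran: start from *zagosud.
  rule 1 (vowel merger): zagosud → zogosud
  rule 2: no change — zogosud
  rule 3 (vowel merger): zogosud → zogosod
  ⇒ Pamiran zogosod
Only *zagosud yields all of Morev zahosut, Veminic zayosut, Pamiran zogosod.

*zagosud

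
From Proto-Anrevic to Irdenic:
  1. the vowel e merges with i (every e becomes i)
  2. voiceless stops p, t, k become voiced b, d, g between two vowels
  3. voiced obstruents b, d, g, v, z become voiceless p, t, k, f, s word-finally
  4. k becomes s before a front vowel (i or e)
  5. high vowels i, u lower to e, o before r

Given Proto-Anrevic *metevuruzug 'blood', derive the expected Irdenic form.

Irdenic: start from *metevuruzug.
  rule 1 (vowel merger): metevuruzug → mitivuruzug
  rule 2 (intervocalic voicing): mitivuruzug → midivuruzug
  rule 3 (final devoicing): midivuruzug → midivuruzuk
  rule 4: no change — midivuruzuk
  rule 5 (pre-rhotic lowering): midivuruzuk → midivoruzuk
  ⇒ Irdenic midivoruzuk

midivoruzuk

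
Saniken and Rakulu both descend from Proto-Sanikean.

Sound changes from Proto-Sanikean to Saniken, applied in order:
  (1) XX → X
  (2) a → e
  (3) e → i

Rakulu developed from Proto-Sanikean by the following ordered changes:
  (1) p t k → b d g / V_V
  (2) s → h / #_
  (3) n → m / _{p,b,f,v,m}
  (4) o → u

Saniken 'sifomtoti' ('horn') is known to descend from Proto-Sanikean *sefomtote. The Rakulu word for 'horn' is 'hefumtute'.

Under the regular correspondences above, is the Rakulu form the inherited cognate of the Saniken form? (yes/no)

no

Derive the expected Rakulu reflex of *sefomtote:
Rakulu: *sefomtote
  sefomtote → sefomtode   [intervocalic voicing]
  sefomtode → hefomtode   [debuccalisation]
  hefomtode (rule 3 does not apply)
  hefomtode → hefumtude   [vowel merger]
  giving Rakulu hefumtude.
The regular Rakulu reflex would be 'hefumtude', but the attested form is 'hefumtute'. The correspondence is irregular, so they are not cognates (the Rakulu form has a different source).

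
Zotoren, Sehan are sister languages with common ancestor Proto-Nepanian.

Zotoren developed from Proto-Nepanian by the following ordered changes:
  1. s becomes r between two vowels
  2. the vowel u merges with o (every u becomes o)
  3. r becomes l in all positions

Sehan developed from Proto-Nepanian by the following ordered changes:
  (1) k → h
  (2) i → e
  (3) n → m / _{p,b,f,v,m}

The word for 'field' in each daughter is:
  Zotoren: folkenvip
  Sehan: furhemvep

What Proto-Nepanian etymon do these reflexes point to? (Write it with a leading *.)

*furkenvip

Position 2: Zotoren has o, Sehan has u. Sehan preserves u here (none of its changes turn any other segment into u), so the proto-segment is *u.
Position 6: Zotoren has n, Sehan has m. Zotoren preserves n here (none of its changes turn any other segment into n), so the proto-segment is *n.
Verify the candidate proto-form against each daughter:
Zotoren: start from *furkenvip.
  rule 1: no change — furkenvip
  rule 2 (vowel merger): furkenvip → forkenvip
  rule 3 (unconditioned shift): forkenvip → folkenvip
  ⇒ Zotoren folkenvip
Sehan: start from *furkenvip.
  rule 1 (unconditioned shift): furkenvip → furhenvip
  rule 2 (vowel merger): furhenvip → furhenvep
  rule 3 (nasal place assimilation): furhenvep → furhemvep
  ⇒ Sehan furhemvep
No other proto-form is consistent with every reflex, so the reconstruction is *furkenvip.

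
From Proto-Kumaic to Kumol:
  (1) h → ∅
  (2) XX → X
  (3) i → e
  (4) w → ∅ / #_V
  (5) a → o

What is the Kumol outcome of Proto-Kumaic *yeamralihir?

yeomroler

Kumol: start from *yeamralihir.
  rule 1 (h-loss): yeamralihir → yeamraliir
  rule 2 (degemination): yeamraliir → yeamralir
  rule 3 (vowel merger): yeamralir → yeamraler
  rule 4: no change — yeamraler
  rule 5 (vowel merger): yeamraler → yeomroler
  ⇒ Kumol yeomroler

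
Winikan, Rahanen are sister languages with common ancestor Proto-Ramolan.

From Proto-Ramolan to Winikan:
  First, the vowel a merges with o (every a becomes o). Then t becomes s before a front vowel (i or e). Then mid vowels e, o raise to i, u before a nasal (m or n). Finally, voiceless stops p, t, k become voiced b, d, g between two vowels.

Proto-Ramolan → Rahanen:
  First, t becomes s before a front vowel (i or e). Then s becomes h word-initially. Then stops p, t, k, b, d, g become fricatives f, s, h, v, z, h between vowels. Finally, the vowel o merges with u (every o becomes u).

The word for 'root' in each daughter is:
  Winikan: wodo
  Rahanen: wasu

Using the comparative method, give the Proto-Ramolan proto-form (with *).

Position 4: Winikan has o, Rahanen has u. Taking the neighbouring segments as reconstructed: Winikan o could go back to *a or *o; Rahanen u could go back to *o or *u — the one source consistent with every daughter is *o.
Position 2: Winikan has o, Rahanen has a. Rahanen preserves a here (none of its changes turn any other segment into a), so the proto-segment is *a.
Position 3: Winikan has d, Rahanen has s. Taking the neighbouring segments as reconstructed: Winikan d could go back to *t or *d; Rahanen s could go back to *t or *s — the one source consistent with every daughter is *t.
Continuing position by position gives *wato; check it forward:
Winikan: *wato > woto > wodo  (by vowel merger, intervocalic voicing)
Rahanen: *wato
  wato (rule 1 does not apply)
  wato (rule 2 does not apply)
  wato → waso   [intervocalic lenition]
  waso → wasu   [vowel merger]
  giving Rahanen wasu.
No other proto-form is consistent with every reflex, so the reconstruction is *wato.

*wato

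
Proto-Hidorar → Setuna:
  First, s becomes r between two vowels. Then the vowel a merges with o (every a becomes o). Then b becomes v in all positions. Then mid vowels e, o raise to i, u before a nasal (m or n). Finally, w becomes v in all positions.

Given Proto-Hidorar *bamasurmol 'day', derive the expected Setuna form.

Setuna: *bamasurmol
  bamasurmol → bamarurmol   [rhotacism]
  bamarurmol → bomorurmol   [vowel merger]
  bomorurmol → vomorurmol   [unconditioned shift]
  vomorurmol → vumorurmol   [pre-nasal raising]
  vumorurmol (rule 5 does not apply)
  giving Setuna vumorurmol.

vumorurmol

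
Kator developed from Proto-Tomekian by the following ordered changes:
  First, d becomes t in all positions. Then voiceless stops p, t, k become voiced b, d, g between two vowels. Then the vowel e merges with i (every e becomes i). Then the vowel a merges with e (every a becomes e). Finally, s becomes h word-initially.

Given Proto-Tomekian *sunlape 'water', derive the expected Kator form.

hunlebi

Kator: *sunlape
  sunlape (rule 1 does not apply)
  sunlape → sunlabe   [intervocalic voicing]
  sunlabe → sunlabi   [vowel merger]
  sunlabi → sunlebi   [vowel merger]
  sunlebi → hunlebi   [debuccalisation]
  giving Kator hunlebi.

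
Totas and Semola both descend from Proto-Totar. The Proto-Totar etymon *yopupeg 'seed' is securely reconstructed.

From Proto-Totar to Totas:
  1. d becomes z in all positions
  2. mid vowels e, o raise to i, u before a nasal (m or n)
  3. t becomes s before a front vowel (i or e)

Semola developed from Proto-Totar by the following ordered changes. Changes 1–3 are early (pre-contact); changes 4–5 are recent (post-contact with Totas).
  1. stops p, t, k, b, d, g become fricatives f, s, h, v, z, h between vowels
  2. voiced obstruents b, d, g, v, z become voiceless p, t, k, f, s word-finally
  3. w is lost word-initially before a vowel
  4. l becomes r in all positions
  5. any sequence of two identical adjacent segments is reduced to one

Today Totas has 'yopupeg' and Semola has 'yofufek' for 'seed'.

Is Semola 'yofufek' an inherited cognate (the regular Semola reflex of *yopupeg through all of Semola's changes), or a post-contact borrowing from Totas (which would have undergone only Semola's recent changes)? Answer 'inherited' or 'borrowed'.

If inherited, *yopupeg would pass through all of Semola's changes:
Semola: *yopupeg
  yopupeg → yofufeg   [intervocalic lenition]
  yofufeg → yofufek   [final devoicing]
  yofufek (rule 3 does not apply)
  yofufek (rule 4 does not apply)
  yofufek (rule 5 does not apply)
  giving Semola yofufek.
If borrowed from Totas 'yopupeg' after the early changes, it would undergo only the recent ones:
  rule 4 (unconditioned shift): no change (yopupeg)
  rule 5 (degemination): no change (yopupeg)
  ⇒ as a loan: yopupeg
Semola 'yofufek' matches the inherited outcome exactly, so it is an inherited cognate, not a loan.

inherited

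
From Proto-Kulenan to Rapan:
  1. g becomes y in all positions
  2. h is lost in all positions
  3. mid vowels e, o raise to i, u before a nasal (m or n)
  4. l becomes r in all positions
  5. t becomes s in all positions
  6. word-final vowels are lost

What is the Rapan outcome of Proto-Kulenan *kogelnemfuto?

koyernimfus

Rapan: start from *kogelnemfuto.
  rule 1 (unconditioned shift): kogelnemfuto → koyelnemfuto
  rule 2: no change — koyelnemfuto
  rule 3 (pre-nasal raising): koyelnemfuto → koyelnimfuto
  rule 4 (unconditioned shift): koyelnimfuto → koyernimfuto
  rule 5 (unconditioned shift): koyernimfuto → koyernimfuso
  rule 6 (apocope): koyernimfuso → koyernimfus
  ⇒ Rapan koyernimfus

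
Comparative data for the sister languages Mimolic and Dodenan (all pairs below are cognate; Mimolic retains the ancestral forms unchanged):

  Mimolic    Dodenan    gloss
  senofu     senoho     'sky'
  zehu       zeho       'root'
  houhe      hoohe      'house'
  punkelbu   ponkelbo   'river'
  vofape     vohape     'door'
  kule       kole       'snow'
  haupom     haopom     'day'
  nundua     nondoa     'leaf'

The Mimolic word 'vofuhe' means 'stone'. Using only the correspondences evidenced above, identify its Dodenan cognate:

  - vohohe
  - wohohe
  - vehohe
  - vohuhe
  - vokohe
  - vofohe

vohohe

senofu ~ senoho — Mimolic f corresponds to Dodenan h between vowels (before a back vowel).
kule ~ kole — Mimolic u corresponds to Dodenan o after a consonant, before a consonant other than r, m, n, p, b, f, v.
Applying these to Mimolic 'vofuhe':
  vofuhe → vohuhe   (f→h between vowels (before a back vowel))
  vohuhe → vohohe   (u→o after a consonant, before a consonant other than r, m, n, p, b, f, v)
So the Dodenan cognate is 'vohohe'.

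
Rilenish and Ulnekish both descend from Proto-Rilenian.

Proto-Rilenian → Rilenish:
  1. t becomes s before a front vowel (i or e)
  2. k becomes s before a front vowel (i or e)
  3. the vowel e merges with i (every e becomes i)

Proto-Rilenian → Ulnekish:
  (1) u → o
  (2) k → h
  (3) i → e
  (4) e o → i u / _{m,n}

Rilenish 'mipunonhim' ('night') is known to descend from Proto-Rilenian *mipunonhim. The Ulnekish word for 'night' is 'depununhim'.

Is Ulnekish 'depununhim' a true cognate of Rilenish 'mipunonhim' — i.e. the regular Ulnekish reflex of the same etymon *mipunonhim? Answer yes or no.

Derive the expected Ulnekish reflex of *mipunonhim:
Ulnekish: *mipunonhim
  mipunonhim → mipononhim   [vowel merger]
  mipononhim (rule 2 does not apply)
  mipononhim → mepononhem   [vowel merger]
  mepononhem → mepununhim   [pre-nasal raising]
  giving Ulnekish mepununhim.
The regular Ulnekish reflex would be 'mepununhim', but the attested form is 'depununhim'. The correspondence is irregular, so they are not cognates (the Ulnekish form has a different source).

no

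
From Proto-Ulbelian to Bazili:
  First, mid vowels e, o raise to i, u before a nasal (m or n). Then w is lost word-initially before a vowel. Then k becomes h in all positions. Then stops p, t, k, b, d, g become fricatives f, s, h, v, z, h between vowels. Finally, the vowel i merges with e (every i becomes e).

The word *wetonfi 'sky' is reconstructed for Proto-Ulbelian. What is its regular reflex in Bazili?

Bazili: start from *wetonfi.
  rule 1 (pre-nasal raising): wetonfi → wetunfi
  rule 2 (glide loss): wetunfi → etunfi
  rule 3: no change — etunfi
  rule 4 (intervocalic lenition): etunfi → esunfi
  rule 5 (vowel merger): esunfi → esunfe
  ⇒ Bazili esunfe

esunfe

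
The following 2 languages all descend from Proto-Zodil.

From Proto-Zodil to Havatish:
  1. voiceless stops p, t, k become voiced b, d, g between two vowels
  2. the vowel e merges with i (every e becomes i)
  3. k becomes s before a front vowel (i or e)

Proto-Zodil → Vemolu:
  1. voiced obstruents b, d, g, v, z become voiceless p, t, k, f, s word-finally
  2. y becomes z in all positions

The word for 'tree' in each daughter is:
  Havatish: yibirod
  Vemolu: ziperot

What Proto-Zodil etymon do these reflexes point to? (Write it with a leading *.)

Position 3: Havatish has b, Vemolu has p. Taking the neighbouring segments as reconstructed: Havatish b could go back to *p or *b; Vemolu p can only go back to *p — the one source consistent with every daughter is *p.
Position 1: Havatish has y, Vemolu has z. Havatish preserves y here (none of its changes turn any other segment into y), so the proto-segment is *y.
Verify the candidate proto-form against each daughter:
Havatish: start from *yiperod.
  rule 1 (intervocalic voicing): yiperod → yiberod
  rule 2 (vowel merger): yiberod → yibirod
  rule 3: no change — yibirod
  ⇒ Havatish yibirod
Vemolu: *yiperod > yiperot > ziperot  (by final devoicing, unconditioned shift)
No other proto-form is consistent with every reflex, so the reconstruction is *yiperod.

*yiperod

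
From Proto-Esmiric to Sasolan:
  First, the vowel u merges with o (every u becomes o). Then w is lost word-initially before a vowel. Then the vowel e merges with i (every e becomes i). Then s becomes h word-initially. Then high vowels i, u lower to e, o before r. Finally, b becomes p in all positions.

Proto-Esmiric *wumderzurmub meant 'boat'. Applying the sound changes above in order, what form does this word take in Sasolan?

omderzormop

Sasolan: *wumderzurmub
  wumderzurmub → womderzormob   [vowel merger]
  womderzormob → omderzormob   [glide loss]
  omderzormob → omdirzormob   [vowel merger]
  omdirzormob (rule 4 does not apply)
  omdirzormob → omderzormob   [pre-rhotic lowering]
  omderzormob → omderzormop   [unconditioned shift]
  giving Sasolan omderzormop.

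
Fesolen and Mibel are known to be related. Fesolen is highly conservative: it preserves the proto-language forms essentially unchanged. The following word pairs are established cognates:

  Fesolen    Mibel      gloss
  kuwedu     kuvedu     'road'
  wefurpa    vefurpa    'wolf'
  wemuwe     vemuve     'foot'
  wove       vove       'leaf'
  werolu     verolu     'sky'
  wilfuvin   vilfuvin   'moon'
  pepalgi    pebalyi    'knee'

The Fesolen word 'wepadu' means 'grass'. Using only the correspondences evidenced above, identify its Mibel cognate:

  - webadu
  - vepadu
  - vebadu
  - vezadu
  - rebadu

vebadu

wefurpa ~ vefurpa, wemuwe ~ vemuve — Fesolen w corresponds to Mibel v word-initially before a front vowel.
pepalgi ~ pebalyi — Fesolen p corresponds to Mibel b between vowels (before a back vowel).
Applying these to Fesolen 'wepadu':
  wepadu → vepadu   (w→v word-initially before a front vowel)
  vepadu → vebadu   (p→b between vowels (before a back vowel))
So the Mibel cognate is 'vebadu'.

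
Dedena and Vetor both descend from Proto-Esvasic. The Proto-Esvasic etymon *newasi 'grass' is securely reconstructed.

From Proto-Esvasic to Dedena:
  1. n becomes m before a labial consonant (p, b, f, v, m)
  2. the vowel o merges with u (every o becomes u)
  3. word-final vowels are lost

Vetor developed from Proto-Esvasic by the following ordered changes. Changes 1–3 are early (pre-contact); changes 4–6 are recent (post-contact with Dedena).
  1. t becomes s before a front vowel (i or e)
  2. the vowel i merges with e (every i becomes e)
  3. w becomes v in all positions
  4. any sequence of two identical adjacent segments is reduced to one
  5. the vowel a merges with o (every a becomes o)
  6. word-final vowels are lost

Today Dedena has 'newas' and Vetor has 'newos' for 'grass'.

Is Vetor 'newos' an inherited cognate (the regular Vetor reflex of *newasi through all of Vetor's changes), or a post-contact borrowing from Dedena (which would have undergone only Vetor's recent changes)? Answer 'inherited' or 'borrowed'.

If inherited, *newasi would pass through all of Vetor's changes:
Vetor: *newasi > newase > nevase > nevose > nevos  (by vowel merger, unconditioned shift, vowel merger, apocope)
If borrowed from Dedena 'newas' after the early changes, it would undergo only the recent ones:
  rule 4 (degemination): no change (newas)
  rule 5 (vowel merger): newas → newos
  rule 6 (apocope): no change (newos)
  ⇒ as a loan: newos
Vetor 'newos' matches the loan outcome 'newos', not the inherited 'nevos' — it skipped the early Vetor changes, so it was borrowed from Dedena.

borrowed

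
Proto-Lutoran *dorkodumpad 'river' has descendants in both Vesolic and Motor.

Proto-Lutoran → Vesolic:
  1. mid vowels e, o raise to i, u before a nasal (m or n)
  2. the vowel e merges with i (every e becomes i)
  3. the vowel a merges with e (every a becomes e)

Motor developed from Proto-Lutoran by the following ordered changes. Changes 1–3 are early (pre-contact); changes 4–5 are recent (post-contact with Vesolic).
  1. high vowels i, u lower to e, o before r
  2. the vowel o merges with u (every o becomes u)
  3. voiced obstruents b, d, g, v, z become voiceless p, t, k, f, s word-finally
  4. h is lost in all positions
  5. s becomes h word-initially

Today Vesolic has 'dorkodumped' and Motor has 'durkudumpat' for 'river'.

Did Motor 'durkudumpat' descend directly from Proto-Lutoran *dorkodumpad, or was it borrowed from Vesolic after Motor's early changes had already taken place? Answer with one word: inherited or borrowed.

inherited

If inherited, *dorkodumpad would pass through all of Motor's changes:
Motor: *dorkodumpad
  dorkodumpad (rule 1 does not apply)
  dorkodumpad → durkudumpad   [vowel merger]
  durkudumpad → durkudumpat   [final devoicing]
  durkudumpat (rule 4 does not apply)
  durkudumpat (rule 5 does not apply)
  giving Motor durkudumpat.
If borrowed from Vesolic 'dorkodumped' after the early changes, it would undergo only the recent ones:
  rule 4 (h-loss): no change (dorkodumped)
  rule 5 (debuccalisation): no change (dorkodumped)
  ⇒ as a loan: dorkodumped
Motor 'durkudumpat' matches the inherited outcome exactly, so it is an inherited cognate, not a loan.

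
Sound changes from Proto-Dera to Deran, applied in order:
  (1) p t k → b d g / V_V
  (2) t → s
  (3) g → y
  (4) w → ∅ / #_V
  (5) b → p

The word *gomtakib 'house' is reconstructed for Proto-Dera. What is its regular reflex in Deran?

yomsayip

Deran: start from *gomtakib.
  rule 1 (intervocalic voicing): gomtakib → gomtagib
  rule 2 (unconditioned shift): gomtagib → gomsagib
  rule 3 (unconditioned shift): gomsagib → yomsayib
  rule 4: no change — yomsayib
  rule 5 (unconditioned shift): yomsayib → yomsayip
  ⇒ Deran yomsayip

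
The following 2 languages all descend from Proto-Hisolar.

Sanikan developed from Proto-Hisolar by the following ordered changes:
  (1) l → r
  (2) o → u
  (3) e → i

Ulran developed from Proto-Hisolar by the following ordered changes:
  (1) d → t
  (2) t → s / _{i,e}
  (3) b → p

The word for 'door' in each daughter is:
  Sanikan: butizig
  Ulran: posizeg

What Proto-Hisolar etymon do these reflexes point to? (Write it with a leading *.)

Position 6: Sanikan has i, Ulran has e. Ulran preserves e here (none of its changes turn any other segment into e), so the proto-segment is *e.
Position 3: Sanikan has t, Ulran has s. Sanikan preserves t here (none of its changes turn any other segment into t), so the proto-segment is *t.
Position 2: Sanikan has u, Ulran has o. Ulran preserves o here (none of its changes turn any other segment into o), so the proto-segment is *o.
This points to *botizeg. Verify forward in each daughter:
Sanikan: start from *botizeg.
  rule 1: no change — botizeg
  rule 2 (vowel merger): botizeg → butizeg
  rule 3 (vowel merger): butizeg → butizig
  ⇒ Sanikan butizig
Ulran: *botizeg
  botizeg (rule 1 does not apply)
  botizeg → bosizeg   [palatalisation]
  bosizeg → posizeg   [unconditioned shift]
  giving Ulran posizeg.
*botizeg is the unique common source.

*botizeg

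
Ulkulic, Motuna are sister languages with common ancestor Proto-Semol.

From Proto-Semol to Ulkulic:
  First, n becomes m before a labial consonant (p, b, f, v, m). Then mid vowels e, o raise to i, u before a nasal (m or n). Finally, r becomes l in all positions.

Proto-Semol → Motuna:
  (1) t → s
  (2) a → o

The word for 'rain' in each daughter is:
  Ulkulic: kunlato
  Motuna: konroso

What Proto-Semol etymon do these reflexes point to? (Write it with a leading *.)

Position 2: Ulkulic has u, Motuna has o. Taking the neighbouring segments as reconstructed: Ulkulic u could go back to *o or *u; Motuna o could go back to *a or *o — the one source consistent with every daughter is *o.
Position 6: Ulkulic has t, Motuna has s. Ulkulic preserves t here (none of its changes turn any other segment into t), so the proto-segment is *t.
Position 4: Ulkulic has l, Motuna has r. Motuna preserves r here (none of its changes turn any other segment into r), so the proto-segment is *r.
Verify the candidate proto-form against each daughter:
Ulkulic: start from *konrato.
  rule 1: no change — konrato
  rule 2 (pre-nasal raising): konrato → kunrato
  rule 3 (unconditioned shift): kunrato → kunlato
  ⇒ Ulkulic kunlato
Motuna: start from *konrato.
  rule 1 (unconditioned shift): konrato → konraso
  rule 2 (vowel merger): konraso → konroso
  ⇒ Motuna konroso
No other proto-form is consistent with every reflex, so the reconstruction is *konrato.

*konrato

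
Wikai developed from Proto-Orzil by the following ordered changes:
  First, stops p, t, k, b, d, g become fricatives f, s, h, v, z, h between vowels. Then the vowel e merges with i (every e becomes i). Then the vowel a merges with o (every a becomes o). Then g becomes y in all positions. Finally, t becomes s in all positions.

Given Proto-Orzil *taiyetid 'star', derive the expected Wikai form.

Wikai: *taiyetid > taiyesid > taiyisid > toiyisid > soiyisid  (by intervocalic lenition, vowel merger, vowel merger, unconditioned shift)

soiyisid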